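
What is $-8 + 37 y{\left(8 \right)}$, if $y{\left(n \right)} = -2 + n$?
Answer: $214$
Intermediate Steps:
$-8 + 37 y{\left(8 \right)} = -8 + 37 \left(-2 + 8\right) = -8 + 37 \cdot 6 = -8 + 222 = 214$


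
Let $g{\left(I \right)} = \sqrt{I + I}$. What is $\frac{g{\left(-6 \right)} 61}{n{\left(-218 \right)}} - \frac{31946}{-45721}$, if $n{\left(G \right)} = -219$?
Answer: $\frac{31946}{45721} - \frac{122 i \sqrt{3}}{219} \approx 0.69872 - 0.96489 i$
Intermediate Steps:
$g{\left(I \right)} = \sqrt{2} \sqrt{I}$ ($g{\left(I \right)} = \sqrt{2 I} = \sqrt{2} \sqrt{I}$)
$\frac{g{\left(-6 \right)} 61}{n{\left(-218 \right)}} - \frac{31946}{-45721} = \frac{\sqrt{2} \sqrt{-6} \cdot 61}{-219} - \frac{31946}{-45721} = \sqrt{2} i \sqrt{6} \cdot 61 \left(- \frac{1}{219}\right) - - \frac{31946}{45721} = 2 i \sqrt{3} \cdot 61 \left(- \frac{1}{219}\right) + \frac{31946}{45721} = 122 i \sqrt{3} \left(- \frac{1}{219}\right) + \frac{31946}{45721} = - \frac{122 i \sqrt{3}}{219} + \frac{31946}{45721} = \frac{31946}{45721} - \frac{122 i \sqrt{3}}{219}$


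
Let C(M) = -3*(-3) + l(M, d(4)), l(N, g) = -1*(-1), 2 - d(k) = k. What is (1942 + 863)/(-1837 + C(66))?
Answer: -935/609 ≈ -1.5353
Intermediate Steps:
d(k) = 2 - k
l(N, g) = 1
C(M) = 10 (C(M) = -3*(-3) + 1 = 9 + 1 = 10)
(1942 + 863)/(-1837 + C(66)) = (1942 + 863)/(-1837 + 10) = 2805/(-1827) = 2805*(-1/1827) = -935/609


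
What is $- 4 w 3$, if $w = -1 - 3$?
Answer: $48$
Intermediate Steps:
$w = -4$ ($w = -1 - 3 = -4$)
$- 4 w 3 = \left(-4\right) \left(-4\right) 3 = 16 \cdot 3 = 48$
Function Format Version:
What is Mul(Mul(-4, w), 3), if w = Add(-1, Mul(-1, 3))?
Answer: 48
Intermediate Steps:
w = -4 (w = Add(-1, -3) = -4)
Mul(Mul(-4, w), 3) = Mul(Mul(-4, -4), 3) = Mul(16, 3) = 48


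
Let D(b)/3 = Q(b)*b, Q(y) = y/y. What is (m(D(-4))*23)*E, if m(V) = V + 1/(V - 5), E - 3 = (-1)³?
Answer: -9430/17 ≈ -554.71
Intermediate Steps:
E = 2 (E = 3 + (-1)³ = 3 - 1 = 2)
Q(y) = 1
D(b) = 3*b (D(b) = 3*(1*b) = 3*b)
m(V) = V + 1/(-5 + V)
(m(D(-4))*23)*E = (((1 + (3*(-4))² - 15*(-4))/(-5 + 3*(-4)))*23)*2 = (((1 + (-12)² - 5*(-12))/(-5 - 12))*23)*2 = (((1 + 144 + 60)/(-17))*23)*2 = (-1/17*205*23)*2 = -205/17*23*2 = -4715/17*2 = -9430/17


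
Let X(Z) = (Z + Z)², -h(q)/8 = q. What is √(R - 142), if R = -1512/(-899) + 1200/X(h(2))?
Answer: I*√7197321181/7192 ≈ 11.796*I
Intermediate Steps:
h(q) = -8*q
X(Z) = 4*Z² (X(Z) = (2*Z)² = 4*Z²)
R = 164193/57536 (R = -1512/(-899) + 1200/((4*(-8*2)²)) = -1512*(-1/899) + 1200/((4*(-16)²)) = 1512/899 + 1200/((4*256)) = 1512/899 + 1200/1024 = 1512/899 + 1200*(1/1024) = 1512/899 + 75/64 = 164193/57536 ≈ 2.8537)
√(R - 142) = √(164193/57536 - 142) = √(-8005919/57536) = I*√7197321181/7192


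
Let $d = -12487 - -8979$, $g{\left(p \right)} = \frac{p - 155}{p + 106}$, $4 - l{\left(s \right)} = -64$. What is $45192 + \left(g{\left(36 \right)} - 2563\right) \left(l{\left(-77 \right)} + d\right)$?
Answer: $\frac{629400432}{71} \approx 8.8648 \cdot 10^{6}$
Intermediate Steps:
$l{\left(s \right)} = 68$ ($l{\left(s \right)} = 4 - -64 = 4 + 64 = 68$)
$g{\left(p \right)} = \frac{-155 + p}{106 + p}$
$d = -3508$ ($d = -12487 + 8979 = -3508$)
$45192 + \left(g{\left(36 \right)} - 2563\right) \left(l{\left(-77 \right)} + d\right) = 45192 + \left(\frac{-155 + 36}{106 + 36} - 2563\right) \left(68 - 3508\right) = 45192 + \left(\frac{1}{142} \left(-119\right) - 2563\right) \left(-3440\right) = 45192 + \left(- \frac{119}{142} - 2563\right) \left(-3440\right) = 45192 - - \frac{626191800}{71} = 45192 + \frac{626191800}{71} = \frac{629400432}{71}$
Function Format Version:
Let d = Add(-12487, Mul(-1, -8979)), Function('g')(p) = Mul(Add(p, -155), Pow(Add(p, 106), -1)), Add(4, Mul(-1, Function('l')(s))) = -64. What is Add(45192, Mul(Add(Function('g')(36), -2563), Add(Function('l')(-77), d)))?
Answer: Rational(629400432, 71) ≈ 8.8648e+6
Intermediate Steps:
Function('l')(s) = 68 (Function('l')(s) = Add(4, Mul(-1, -64)) = Add(4, 64) = 68)
Function('g')(p) = Mul(Pow(Add(106, p), -1), Add(-155, p)) (Function('g')(p) = Mul(Add(-155, p), Pow(Add(106, p), -1)) = Mul(Pow(Add(106, p), -1), Add(-155, p)))
d = -3508 (d = Add(-12487, 8979) = -3508)
Add(45192, Mul(Add(Function('g')(36), -2563), Add(Function('l')(-77), d))) = Add(45192, Mul(Add(Mul(Pow(Add(106, 36), -1), Add(-155, 36)), -2563), Add(68, -3508))) = Add(45192, Mul(Add(Mul(Pow(142, -1), -119), -2563), -3440)) = Add(45192, Mul(Add(Mul(Rational(1, 142), -119), -2563), -3440)) = Add(45192, Mul(Add(Rational(-119, 142), -2563), -3440)) = Add(45192, Mul(Rational(-364065, 142), -3440)) = Add(45192, Rational(626191800, 71)) = Rational(629400432, 71)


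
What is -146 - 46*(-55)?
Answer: 2384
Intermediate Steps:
-146 - 46*(-55) = -146 + 2530 = 2384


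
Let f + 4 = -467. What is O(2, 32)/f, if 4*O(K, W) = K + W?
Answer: -17/942 ≈ -0.018047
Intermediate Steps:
O(K, W) = K/4 + W/4 (O(K, W) = (K + W)/4 = K/4 + W/4)
f = -471 (f = -4 - 467 = -471)
O(2, 32)/f = ((¼)*2 + (¼)*32)/(-471) = (½ + 8)*(-1/471) = (17/2)*(-1/471) = -17/942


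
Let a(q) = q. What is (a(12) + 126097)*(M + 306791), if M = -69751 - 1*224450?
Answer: 1587712310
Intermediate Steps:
M = -294201 (M = -69751 - 224450 = -294201)
(a(12) + 126097)*(M + 306791) = (12 + 126097)*(-294201 + 306791) = 126109*12590 = 1587712310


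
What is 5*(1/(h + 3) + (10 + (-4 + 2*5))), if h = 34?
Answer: 2965/37 ≈ 80.135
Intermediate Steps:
5*(1/(h + 3) + (10 + (-4 + 2*5))) = 5*(1/(34 + 3) + (10 + (-4 + 2*5))) = 5*(1/37 + (10 + (-4 + 10))) = 5*(1/37 + (10 + 6)) = 5*(1/37 + 16) = 5*(593/37) = 2965/37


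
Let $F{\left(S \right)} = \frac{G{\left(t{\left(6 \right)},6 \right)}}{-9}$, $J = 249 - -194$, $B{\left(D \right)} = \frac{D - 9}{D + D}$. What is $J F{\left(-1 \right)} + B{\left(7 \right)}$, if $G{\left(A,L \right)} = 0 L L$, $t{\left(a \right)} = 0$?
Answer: $- \frac{1}{7} \approx -0.14286$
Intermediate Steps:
$B{\left(D \right)} = \frac{-9 + D}{2 D}$
$G{\left(A,L \right)} = 0$ ($G{\left(A,L \right)} = 0 L = 0$)
$J = 443$ ($J = 249 + 194 = 443$)
$F{\left(S \right)} = 0$ ($F{\left(S \right)} = \frac{0}{-9} = 0 \left(- \frac{1}{9}\right) = 0$)
$J F{\left(-1 \right)} + B{\left(7 \right)} = 443 \cdot 0 + \frac{-9 + 7}{2 \cdot 7} = 0 + \frac{1}{2} \cdot \frac{1}{7} \left(-2\right) = 0 - \frac{1}{7} = - \frac{1}{7}$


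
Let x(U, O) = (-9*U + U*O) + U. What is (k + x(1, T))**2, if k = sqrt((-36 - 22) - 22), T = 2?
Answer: -44 - 48*I*sqrt(5) ≈ -44.0 - 107.33*I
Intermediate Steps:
x(U, O) = -8*U + O*U (x(U, O) = (-9*U + O*U) + U = -8*U + O*U)
k = 4*I*sqrt(5) (k = sqrt(-58 - 22) = sqrt(-80) = 4*I*sqrt(5) ≈ 8.9443*I)
(k + x(1, T))**2 = (4*I*sqrt(5) + 1*(-8 + 2))**2 = (4*I*sqrt(5) + 1*(-6))**2 = (4*I*sqrt(5) - 6)**2 = (-6 + 4*I*sqrt(5))**2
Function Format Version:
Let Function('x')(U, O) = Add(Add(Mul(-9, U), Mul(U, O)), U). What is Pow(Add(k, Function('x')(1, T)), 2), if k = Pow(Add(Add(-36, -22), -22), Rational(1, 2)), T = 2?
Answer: Add(-44, Mul(-48, I, Pow(5, Rational(1, 2)))) ≈ Add(-44.000, Mul(-107.33, I))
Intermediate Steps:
Function('x')(U, O) = Add(Mul(-8, U), Mul(O, U)) (Function('x')(U, O) = Add(Add(Mul(-9, U), Mul(O, U)), U) = Add(Mul(-8, U), Mul(O, U)))
k = Mul(4, I, Pow(5, Rational(1, 2))) (k = Pow(Add(-58, -22), Rational(1, 2)) = Pow(-80, Rational(1, 2)) = Mul(4, I, Pow(5, Rational(1, 2))) ≈ Mul(8.9443, I))
Pow(Add(k, Function('x')(1, T)), 2) = Pow(Add(Mul(4, I, Pow(5, Rational(1, 2))), Mul(1, Add(-8, 2))), 2) = Pow(Add(Mul(4, I, Pow(5, Rational(1, 2))), Mul(1, -6)), 2) = Pow(Add(Mul(4, I, Pow(5, Rational(1, 2))), -6), 2) = Pow(Add(-6, Mul(4, I, Pow(5, Rational(1, 2)))), 2)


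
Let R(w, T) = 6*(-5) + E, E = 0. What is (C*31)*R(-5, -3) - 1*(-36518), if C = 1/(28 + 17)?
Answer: 109492/3 ≈ 36497.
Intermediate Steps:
R(w, T) = -30 (R(w, T) = 6*(-5) + 0 = -30 + 0 = -30)
C = 1/45 ≈ 0.022222
(C*31)*R(-5, -3) - 1*(-36518) = ((1/45)*31)*(-30) - 1*(-36518) = (31/45)*(-30) + 36518 = -62/3 + 36518 = 109492/3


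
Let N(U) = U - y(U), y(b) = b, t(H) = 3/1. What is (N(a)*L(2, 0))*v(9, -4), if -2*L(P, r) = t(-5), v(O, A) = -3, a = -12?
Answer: 0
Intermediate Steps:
t(H) = 3 (t(H) = 3*1 = 3)
L(P, r) = -3/2 (L(P, r) = -½*3 = -3/2)
N(U) = 0 (N(U) = U - U = 0)
(N(a)*L(2, 0))*v(9, -4) = (0*(-3/2))*(-3) = 0*(-3) = 0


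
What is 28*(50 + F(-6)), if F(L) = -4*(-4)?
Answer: 1848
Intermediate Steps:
F(L) = 16 (F(L) = -2*(-8) = 16)
28*(50 + F(-6)) = 28*(50 + 16) = 28*66 = 1848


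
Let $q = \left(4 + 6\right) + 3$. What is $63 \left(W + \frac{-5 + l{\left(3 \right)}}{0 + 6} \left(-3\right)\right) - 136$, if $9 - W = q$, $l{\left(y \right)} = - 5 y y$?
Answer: $1187$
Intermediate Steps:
$l{\left(y \right)} = - 5 y^{2}$
$q = 13$ ($q = 10 + 3 = 13$)
$W = -4$ ($W = 9 - 13 = -4$)
$63 \left(W + \frac{-5 + l{\left(3 \right)}}{0 + 6} \left(-3\right)\right) - 136 = 63 \left(-4 + \frac{-5 - 5 \cdot 3^{2}}{0 + 6} \left(-3\right)\right) - 136 = 63 \left(-4 + \frac{-5 - 45}{6} \left(-3\right)\right) - 136 = 63 \left(-4 + \left(-5 - 45\right) \frac{1}{6} \left(-3\right)\right) - 136 = 63 \left(-4 + \left(-50\right) \frac{1}{6} \left(-3\right)\right) - 136 = 63 \left(-4 - -25\right) - 136 = 63 \left(-4 + 25\right) - 136 = 63 \cdot 21 - 136 = 1323 - 136 = 1187$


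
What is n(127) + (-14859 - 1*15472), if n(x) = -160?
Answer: -30491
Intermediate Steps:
n(127) + (-14859 - 1*15472) = -160 + (-14859 - 1*15472) = -160 + (-14859 - 15472) = -160 - 30331 = -30491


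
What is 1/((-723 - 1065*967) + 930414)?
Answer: -1/100164 ≈ -9.9836e-6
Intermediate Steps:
1/((-723 - 1065*967) + 930414) = 1/((-723 - 1029855) + 930414) = 1/(-1030578 + 930414) = 1/(-100164) = -1/100164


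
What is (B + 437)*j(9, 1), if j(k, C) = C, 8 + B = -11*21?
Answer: 198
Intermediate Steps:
B = -239 (B = -8 - 11*21 = -8 - 231 = -239)
(B + 437)*j(9, 1) = (-239 + 437)*1 = 198*1 = 198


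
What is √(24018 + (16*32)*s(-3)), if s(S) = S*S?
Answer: √28626 ≈ 169.19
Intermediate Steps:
s(S) = S²
√(24018 + (16*32)*s(-3)) = √(24018 + (16*32)*(-3)²) = √(24018 + 512*9) = √(24018 + 4608) = √28626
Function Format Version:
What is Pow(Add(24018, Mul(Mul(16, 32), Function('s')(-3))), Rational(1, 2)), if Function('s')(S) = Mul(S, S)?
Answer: Pow(28626, Rational(1, 2)) ≈ 169.19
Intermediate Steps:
Function('s')(S) = Pow(S, 2)
Pow(Add(24018, Mul(Mul(16, 32), Function('s')(-3))), Rational(1, 2)) = Pow(Add(24018, Mul(Mul(16, 32), Pow(-3, 2))), Rational(1, 2)) = Pow(Add(24018, Mul(512, 9)), Rational(1, 2)) = Pow(Add(24018, 4608), Rational(1, 2)) = Pow(28626, Rational(1, 2))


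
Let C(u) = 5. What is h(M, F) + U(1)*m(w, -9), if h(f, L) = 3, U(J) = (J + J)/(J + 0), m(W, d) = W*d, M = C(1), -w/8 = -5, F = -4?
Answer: -717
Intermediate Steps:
w = 40 (w = -8*(-5) = 40)
M = 5
U(J) = 2 (U(J) = (2*J)/J = 2)
h(M, F) + U(1)*m(w, -9) = 3 + 2*(40*(-9)) = 3 + 2*(-360) = 3 - 720 = -717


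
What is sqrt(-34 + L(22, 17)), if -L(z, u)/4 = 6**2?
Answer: I*sqrt(178) ≈ 13.342*I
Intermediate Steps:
L(z, u) = -144 (L(z, u) = -4*6**2 = -4*36 = -144)
sqrt(-34 + L(22, 17)) = sqrt(-34 - 144) = sqrt(-178) = I*sqrt(178)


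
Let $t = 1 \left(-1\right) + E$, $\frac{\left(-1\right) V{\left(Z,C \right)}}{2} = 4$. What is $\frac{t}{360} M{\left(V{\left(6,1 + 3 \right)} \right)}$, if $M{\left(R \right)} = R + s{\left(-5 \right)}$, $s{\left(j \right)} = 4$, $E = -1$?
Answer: $\frac{1}{45} \approx 0.022222$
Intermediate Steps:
$V{\left(Z,C \right)} = -8$ ($V{\left(Z,C \right)} = \left(-2\right) 4 = -8$)
$t = -2$ ($t = 1 \left(-1\right) - 1 = -1 - 1 = -2$)
$M{\left(R \right)} = 4 + R$ ($M{\left(R \right)} = R + 4 = 4 + R$)
$\frac{t}{360} M{\left(V{\left(6,1 + 3 \right)} \right)} = - \frac{2}{360} \left(4 - 8\right) = \left(-2\right) \frac{1}{360} \left(-4\right) = \left(- \frac{1}{180}\right) \left(-4\right) = \frac{1}{45}$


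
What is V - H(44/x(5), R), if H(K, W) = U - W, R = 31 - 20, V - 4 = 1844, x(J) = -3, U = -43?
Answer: 1902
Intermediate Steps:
V = 1848 (V = 4 + 1844 = 1848)
R = 11
H(K, W) = -43 - W
V - H(44/x(5), R) = 1848 - (-43 - 1*11) = 1848 - (-43 - 11) = 1848 - 1*(-54) = 1848 + 54 = 1902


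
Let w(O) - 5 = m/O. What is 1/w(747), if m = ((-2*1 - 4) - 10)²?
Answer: 747/3991 ≈ 0.18717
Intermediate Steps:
m = 256 (m = ((-2 - 4) - 10)² = (-6 - 10)² = (-16)² = 256)
w(O) = 5 + 256/O
1/w(747) = 1/(5 + 256/747) = 1/(3991/747) = 747/3991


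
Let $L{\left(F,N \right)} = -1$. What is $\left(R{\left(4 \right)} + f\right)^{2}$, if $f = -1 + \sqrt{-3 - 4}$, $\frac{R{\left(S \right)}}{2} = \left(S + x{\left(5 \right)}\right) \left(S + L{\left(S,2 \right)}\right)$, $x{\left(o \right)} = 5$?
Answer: $\left(53 + i \sqrt{7}\right)^{2} \approx 2802.0 + 280.45 i$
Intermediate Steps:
$R{\left(S \right)} = 2 \left(-1 + S\right) \left(5 + S\right)$ ($R{\left(S \right)} = 2 \left(S + 5\right) \left(S - 1\right) = 2 \left(5 + S\right) \left(-1 + S\right) = 2 \left(-1 + S\right) \left(5 + S\right)$)
$f = -1 + i \sqrt{7}$ ($f = -1 + \sqrt{-7} = -1 + i \sqrt{7} \approx -1.0 + 2.6458 i$)
$\left(R{\left(4 \right)} + f\right)^{2} = \left(\left(-10 + 2 \cdot 4^{2} + 8 \cdot 4\right) - \left(1 - i \sqrt{7}\right)\right)^{2} = \left(\left(-10 + 2 \cdot 16 + 32\right) - \left(1 - i \sqrt{7}\right)\right)^{2} = \left(\left(-10 + 32 + 32\right) - \left(1 - i \sqrt{7}\right)\right)^{2} = \left(54 - \left(1 - i \sqrt{7}\right)\right)^{2} = \left(53 + i \sqrt{7}\right)^{2}$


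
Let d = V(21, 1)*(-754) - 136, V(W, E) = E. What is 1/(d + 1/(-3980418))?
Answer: -3980418/3542572021 ≈ -0.0011236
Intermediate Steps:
d = -890 (d = 1*(-754) - 136 = -754 - 136 = -890)
1/(d + 1/(-3980418)) = 1/(-890 + 1/(-3980418)) = 1/(-890 - 1/3980418) = 1/(-3542572021/3980418) = -3980418/3542572021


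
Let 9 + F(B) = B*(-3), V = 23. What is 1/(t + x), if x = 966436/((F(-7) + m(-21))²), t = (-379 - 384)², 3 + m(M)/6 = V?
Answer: 4356/2536169773 ≈ 1.7175e-6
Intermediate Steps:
m(M) = 120 (m(M) = -18 + 6*23 = -18 + 138 = 120)
F(B) = -9 - 3*B (F(B) = -9 + B*(-3) = -9 - 3*B)
t = 582169 (t = (-763)² = 582169)
x = 241609/4356 (x = 966436/(((-9 - 3*(-7)) + 120)²) = 966436/(((-9 + 21) + 120)²) = 966436/((12 + 120)²) = 966436/(132²) = 966436/17424 = 966436*(1/17424) = 241609/4356 ≈ 55.466)
1/(t + x) = 1/(582169 + 241609/4356) = 1/(2536169773/4356) = 4356/2536169773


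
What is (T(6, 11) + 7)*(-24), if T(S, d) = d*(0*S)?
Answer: -168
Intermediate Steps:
T(S, d) = 0 (T(S, d) = d*0 = 0)
(T(6, 11) + 7)*(-24) = (0 + 7)*(-24) = 7*(-24) = -168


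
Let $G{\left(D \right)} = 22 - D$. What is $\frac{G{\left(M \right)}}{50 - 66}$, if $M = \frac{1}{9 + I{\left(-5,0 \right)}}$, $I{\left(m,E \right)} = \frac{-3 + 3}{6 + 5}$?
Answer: $- \frac{197}{144} \approx -1.3681$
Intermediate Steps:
$I{\left(m,E \right)} = 0$ ($I{\left(m,E \right)} = \frac{0}{11} = 0 \cdot \frac{1}{11} = 0$)
$M = \frac{1}{9}$ ($M = \frac{1}{9 + 0} = \frac{1}{9} \approx 0.11111$)
$\frac{G{\left(M \right)}}{50 - 66} = \frac{22 - \frac{1}{9}}{50 - 66} = \frac{22 - \frac{1}{9}}{-16} = \frac{197}{9} \left(- \frac{1}{16}\right) = - \frac{197}{144}$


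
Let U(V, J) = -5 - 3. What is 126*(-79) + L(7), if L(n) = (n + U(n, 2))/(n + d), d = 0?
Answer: -69679/7 ≈ -9954.1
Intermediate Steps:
U(V, J) = -8
L(n) = (-8 + n)/n (L(n) = (n - 8)/(n + 0) = (-8 + n)/n)
126*(-79) + L(7) = 126*(-79) + (-8 + 7)/7 = -9954 + (⅐)*(-1) = -9954 - ⅐ = -69679/7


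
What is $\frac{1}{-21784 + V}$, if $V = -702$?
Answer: $- \frac{1}{22486} \approx -4.4472 \cdot 10^{-5}$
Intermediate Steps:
$\frac{1}{-21784 + V} = \frac{1}{-21784 - 702} = \frac{1}{-22486} = - \frac{1}{22486}$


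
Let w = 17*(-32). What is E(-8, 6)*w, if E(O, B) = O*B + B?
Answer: 22848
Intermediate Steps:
w = -544
E(O, B) = B + B*O (E(O, B) = B*O + B = B + B*O)
E(-8, 6)*w = (6*(1 - 8))*(-544) = (6*(-7))*(-544) = -42*(-544) = 22848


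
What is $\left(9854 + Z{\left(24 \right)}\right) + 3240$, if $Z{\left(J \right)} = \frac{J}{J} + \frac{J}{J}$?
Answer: $13096$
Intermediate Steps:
$Z{\left(J \right)} = 2$ ($Z{\left(J \right)} = 1 + 1 = 2$)
$\left(9854 + Z{\left(24 \right)}\right) + 3240 = \left(9854 + 2\right) + 3240 = 9856 + 3240 = 13096$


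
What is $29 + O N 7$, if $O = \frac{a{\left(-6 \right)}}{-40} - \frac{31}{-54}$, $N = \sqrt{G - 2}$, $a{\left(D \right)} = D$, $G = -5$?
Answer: $29 + \frac{2737 i \sqrt{7}}{540} \approx 29.0 + 13.41 i$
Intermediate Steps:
$N = i \sqrt{7}$ ($N = \sqrt{-5 - 2} = \sqrt{-7} = i \sqrt{7} \approx 2.6458 i$)
$O = \frac{391}{540}$ ($O = - \frac{6}{-40} - \frac{31}{-54} = \left(-6\right) \left(- \frac{1}{40}\right) - - \frac{31}{54} = \frac{3}{20} + \frac{31}{54} = \frac{391}{540} \approx 0.72407$)
$29 + O N 7 = 29 + \frac{391 i \sqrt{7} \cdot 7}{540} = 29 + \frac{391 \cdot 7 i \sqrt{7}}{540} = 29 + \frac{2737 i \sqrt{7}}{540}$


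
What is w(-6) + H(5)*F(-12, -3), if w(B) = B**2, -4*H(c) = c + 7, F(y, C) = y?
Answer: 72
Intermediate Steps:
H(c) = -7/4 - c/4 (H(c) = -(c + 7)/4 = -(7 + c)/4 = -7/4 - c/4)
w(-6) + H(5)*F(-12, -3) = (-6)**2 + (-7/4 - 1/4*5)*(-12) = 36 + (-7/4 - 5/4)*(-12) = 36 - 3*(-12) = 36 + 36 = 72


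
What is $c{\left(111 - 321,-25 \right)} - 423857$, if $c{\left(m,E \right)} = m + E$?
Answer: $-424092$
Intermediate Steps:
$c{\left(m,E \right)} = E + m$
$c{\left(111 - 321,-25 \right)} - 423857 = \left(-25 + \left(111 - 321\right)\right) - 423857 = \left(-25 - 210\right) - 423857 = -235 - 423857 = -424092$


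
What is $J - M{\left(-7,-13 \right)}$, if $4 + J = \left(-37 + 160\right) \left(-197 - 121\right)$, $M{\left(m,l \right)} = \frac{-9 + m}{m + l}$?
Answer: $- \frac{195594}{5} \approx -39119.0$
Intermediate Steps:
$M{\left(m,l \right)} = \frac{-9 + m}{l + m}$
$J = -39118$ ($J = -4 + \left(-37 + 160\right) \left(-197 - 121\right) = -4 + 123 \left(-318\right) = -4 - 39114 = -39118$)
$J - M{\left(-7,-13 \right)} = -39118 - \frac{-9 - 7}{-13 - 7} = -39118 - \frac{1}{-20} \left(-16\right) = -39118 - \left(- \frac{1}{20}\right) \left(-16\right) = -39118 - \frac{4}{5} = - \frac{195594}{5}$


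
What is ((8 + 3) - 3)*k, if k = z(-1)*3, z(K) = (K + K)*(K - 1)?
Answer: 96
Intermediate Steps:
z(K) = 2*K*(-1 + K) (z(K) = (2*K)*(-1 + K) = 2*K*(-1 + K))
k = 12 (k = (2*(-1)*(-1 - 1))*3 = (2*(-1)*(-2))*3 = 4*3 = 12)
((8 + 3) - 3)*k = ((8 + 3) - 3)*12 = (11 - 3)*12 = 8*12 = 96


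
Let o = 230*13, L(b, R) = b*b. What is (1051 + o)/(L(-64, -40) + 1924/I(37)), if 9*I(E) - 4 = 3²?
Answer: 4041/5428 ≈ 0.74447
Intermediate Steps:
I(E) = 13/9 (I(E) = 4/9 + (⅑)*3² = 4/9 + (⅑)*9 = 4/9 + 1 = 13/9)
L(b, R) = b²
o = 2990
(1051 + o)/(L(-64, -40) + 1924/I(37)) = (1051 + 2990)/((-64)² + 1924/(13/9)) = 4041/(4096 + 1924*(9/13)) = 4041/(4096 + 1332) = 4041/5428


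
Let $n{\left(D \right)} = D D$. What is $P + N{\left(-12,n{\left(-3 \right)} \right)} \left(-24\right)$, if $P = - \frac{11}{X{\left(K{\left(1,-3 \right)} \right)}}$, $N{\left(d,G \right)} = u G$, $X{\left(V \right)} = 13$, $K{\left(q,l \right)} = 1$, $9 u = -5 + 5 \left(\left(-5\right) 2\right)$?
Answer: $\frac{17149}{13} \approx 1319.2$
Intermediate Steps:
$u = - \frac{55}{9}$ ($u = \frac{-5 + 5 \left(\left(-5\right) 2\right)}{9} = \frac{-5 + 5 \left(-10\right)}{9} = \frac{-5 - 50}{9} = \frac{1}{9} \left(-55\right) = - \frac{55}{9} \approx -6.1111$)
$n{\left(D \right)} = D^{2}$
$N{\left(d,G \right)} = - \frac{55 G}{9}$
$P = - \frac{11}{13} \approx -0.84615$
$P + N{\left(-12,n{\left(-3 \right)} \right)} \left(-24\right) = - \frac{11}{13} + - \frac{55 \left(-3\right)^{2}}{9} \left(-24\right) = - \frac{11}{13} + \left(- \frac{55}{9}\right) 9 \left(-24\right) = - \frac{11}{13} - -1320 = - \frac{11}{13} + 1320 = \frac{17149}{13}$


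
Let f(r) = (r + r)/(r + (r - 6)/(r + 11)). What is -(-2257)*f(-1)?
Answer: 45140/17 ≈ 2655.3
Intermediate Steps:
f(r) = 2*r/(r + (-6 + r)/(11 + r)) (f(r) = (2*r)/(r + (-6 + r)/(11 + r)) = 2*r/(r + (-6 + r)/(11 + r)))
-(-2257)*f(-1) = -(-2257)*2*(-1)*(11 - 1)/(-6 + (-1)² + 12*(-1)) = -(-2257)*2*(-1)*10/(-6 + 1 - 12) = -(-2257)*2*(-1)*10/(-17) = -(-2257)*2*(-1)*(-1/17)*10 = -(-2257)*20/17 = -2257*(-20/17) = 45140/17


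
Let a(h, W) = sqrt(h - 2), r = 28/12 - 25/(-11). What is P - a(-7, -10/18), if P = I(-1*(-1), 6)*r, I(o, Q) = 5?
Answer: 760/33 - 3*I ≈ 23.03 - 3.0*I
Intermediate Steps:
r = 152/33 (r = 28*(1/12) - 25*(-1/11) = 7/3 + 25/11 = 152/33 ≈ 4.6061)
a(h, W) = sqrt(-2 + h)
P = 760/33 (P = 5*(152/33) = 760/33 ≈ 23.030)
P - a(-7, -10/18) = 760/33 - sqrt(-2 - 7) = 760/33 - sqrt(-9) = 760/33 - 3*I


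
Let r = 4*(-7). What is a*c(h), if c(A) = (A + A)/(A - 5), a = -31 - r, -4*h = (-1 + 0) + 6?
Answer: -6/5 ≈ -1.2000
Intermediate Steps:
r = -28
h = -5/4 (h = -((-1 + 0) + 6)/4 = -(-1 + 6)/4 = -1/4*5 = -5/4 ≈ -1.2500)
a = -3 (a = -31 - 1*(-28) = -31 + 28 = -3)
c(A) = 2*A/(-5 + A) (c(A) = (2*A)/(-5 + A) = 2*A/(-5 + A))
a*c(h) = -6*(-5)/(4*(-5 - 5/4)) = -6*(-5)/(4*(-25/4)) = -6*(-5)*(-4)/(4*25) = -3*2/5 = -6/5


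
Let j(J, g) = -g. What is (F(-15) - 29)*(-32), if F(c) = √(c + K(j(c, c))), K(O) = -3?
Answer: 928 - 96*I*√2 ≈ 928.0 - 135.76*I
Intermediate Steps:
F(c) = √(-3 + c) (F(c) = √(c - 3) = √(-3 + c))
(F(-15) - 29)*(-32) = (√(-3 - 15) - 29)*(-32) = (√(-18) - 29)*(-32) = (3*I*√2 - 29)*(-32) = (-29 + 3*I*√2)*(-32) = 928 - 96*I*√2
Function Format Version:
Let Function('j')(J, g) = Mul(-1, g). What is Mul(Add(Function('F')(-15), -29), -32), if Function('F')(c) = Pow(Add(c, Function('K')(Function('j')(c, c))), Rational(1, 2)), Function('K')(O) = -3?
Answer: Add(928, Mul(-96, I, Pow(2, Rational(1, 2)))) ≈ Add(928.00, Mul(-135.76, I))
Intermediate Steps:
Function('F')(c) = Pow(Add(-3, c), Rational(1, 2)) (Function('F')(c) = Pow(Add(c, -3), Rational(1, 2)) = Pow(Add(-3, c), Rational(1, 2)))
Mul(Add(Function('F')(-15), -29), -32) = Mul(Add(Pow(Add(-3, -15), Rational(1, 2)), -29), -32) = Mul(Add(Pow(-18, Rational(1, 2)), -29), -32) = Mul(Add(Mul(3, I, Pow(2, Rational(1, 2))), -29), -32) = Mul(Add(-29, Mul(3, I, Pow(2, Rational(1, 2)))), -32) = Add(928, Mul(-96, I, Pow(2, Rational(1, 2))))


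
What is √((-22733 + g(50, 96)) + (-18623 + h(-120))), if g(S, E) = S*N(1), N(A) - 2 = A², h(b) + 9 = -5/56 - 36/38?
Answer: I*√11665127558/532 ≈ 203.02*I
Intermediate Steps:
h(b) = -10679/1064 (h(b) = -9 + (-5/56 - 36/38) = -9 + (-5*1/56 - 36*1/38) = -9 + (-5/56 - 18/19) = -9 - 1103/1064 = -10679/1064)
N(A) = 2 + A²
g(S, E) = 3*S (g(S, E) = S*(2 + 1²) = S*(2 + 1) = S*3 = 3*S)
√((-22733 + g(50, 96)) + (-18623 + h(-120))) = √((-22733 + 3*50) + (-18623 - 10679/1064)) = √((-22733 + 150) - 19825551/1064) = √(-22583 - 19825551/1064) = √(-43853863/1064) = I*√11665127558/532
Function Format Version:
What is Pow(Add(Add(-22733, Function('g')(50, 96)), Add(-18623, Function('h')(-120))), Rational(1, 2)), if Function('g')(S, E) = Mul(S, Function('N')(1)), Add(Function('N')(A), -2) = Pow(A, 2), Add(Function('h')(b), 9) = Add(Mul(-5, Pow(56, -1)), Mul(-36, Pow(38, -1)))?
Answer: Mul(Rational(1, 532), I, Pow(11665127558, Rational(1, 2))) ≈ Mul(203.02, I)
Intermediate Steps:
Function('h')(b) = Rational(-10679, 1064) (Function('h')(b) = Add(-9, Add(Mul(-5, Pow(56, -1)), Mul(-36, Pow(38, -1)))) = Add(-9, Add(Mul(-5, Rational(1, 56)), Mul(-36, Rational(1, 38)))) = Add(-9, Add(Rational(-5, 56), Rational(-18, 19))) = Add(-9, Rational(-1103, 1064)) = Rational(-10679, 1064))
Function('N')(A) = Add(2, Pow(A, 2))
Function('g')(S, E) = Mul(3, S) (Function('g')(S, E) = Mul(S, Add(2, Pow(1, 2))) = Mul(S, Add(2, 1)) = Mul(S, 3) = Mul(3, S))
Pow(Add(Add(-22733, Function('g')(50, 96)), Add(-18623, Function('h')(-120))), Rational(1, 2)) = Pow(Add(Add(-22733, Mul(3, 50)), Add(-18623, Rational(-10679, 1064))), Rational(1, 2)) = Pow(Add(Add(-22733, 150), Rational(-19825551, 1064)), Rational(1, 2)) = Pow(Add(-22583, Rational(-19825551, 1064)), Rational(1, 2)) = Pow(Rational(-43853863, 1064), Rational(1, 2)) = Mul(Rational(1, 532), I, Pow(11665127558, Rational(1, 2)))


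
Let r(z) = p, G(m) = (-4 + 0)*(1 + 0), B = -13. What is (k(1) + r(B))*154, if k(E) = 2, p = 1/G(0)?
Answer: 539/2 ≈ 269.50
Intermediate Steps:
G(m) = -4 (G(m) = -4*1 = -4)
p = -1/4 (p = 1/(-4) = -1/4 ≈ -0.25000)
r(z) = -1/4
(k(1) + r(B))*154 = (2 - 1/4)*154 = (7/4)*154 = 539/2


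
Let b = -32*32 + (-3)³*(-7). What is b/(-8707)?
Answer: 835/8707 ≈ 0.095900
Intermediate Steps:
b = -835 (b = -1024 - 27*(-7) = -1024 + 189 = -835)
b/(-8707) = -835/(-8707) = -835*(-1/8707) = 835/8707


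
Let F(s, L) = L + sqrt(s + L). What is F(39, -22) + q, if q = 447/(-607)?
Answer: -13801/607 + sqrt(17) ≈ -18.613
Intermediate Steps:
q = -447/607 (q = 447*(-1/607) = -447/607 ≈ -0.73641)
F(s, L) = L + sqrt(L + s)
F(39, -22) + q = (-22 + sqrt(-22 + 39)) - 447/607 = (-22 + sqrt(17)) - 447/607 = -13801/607 + sqrt(17)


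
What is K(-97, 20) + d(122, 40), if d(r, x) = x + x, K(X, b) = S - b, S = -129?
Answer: -69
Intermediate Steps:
K(X, b) = -129 - b
d(r, x) = 2*x
K(-97, 20) + d(122, 40) = (-129 - 1*20) + 2*40 = (-129 - 20) + 80 = -149 + 80 = -69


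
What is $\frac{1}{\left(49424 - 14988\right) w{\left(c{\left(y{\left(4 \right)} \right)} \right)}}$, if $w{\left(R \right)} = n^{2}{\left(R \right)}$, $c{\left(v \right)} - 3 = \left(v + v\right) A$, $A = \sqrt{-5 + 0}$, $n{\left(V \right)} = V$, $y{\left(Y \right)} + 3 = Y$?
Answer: $- \frac{i}{378796 i + 413232 \sqrt{5}} \approx -3.7983 \cdot 10^{-7} - 9.2653 \cdot 10^{-7} i$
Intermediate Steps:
$y{\left(Y \right)} = -3 + Y$
$A = i \sqrt{5}$ ($A = \sqrt{-5} = i \sqrt{5} \approx 2.2361 i$)
$c{\left(v \right)} = 3 + 2 i v \sqrt{5}$ ($c{\left(v \right)} = 3 + \left(v + v\right) i \sqrt{5} = 3 + 2 v i \sqrt{5} = 3 + 2 i v \sqrt{5}$)
$w{\left(R \right)} = R^{2}$
$\frac{1}{\left(49424 - 14988\right) w{\left(c{\left(y{\left(4 \right)} \right)} \right)}} = \frac{1}{\left(49424 - 14988\right) \left(3 + 2 i \left(-3 + 4\right) \sqrt{5}\right)^{2}} = \frac{1}{34436 \left(3 + 2 i 1 \sqrt{5}\right)^{2}} = \frac{1}{34436 \left(3 + 2 i \sqrt{5}\right)^{2}}$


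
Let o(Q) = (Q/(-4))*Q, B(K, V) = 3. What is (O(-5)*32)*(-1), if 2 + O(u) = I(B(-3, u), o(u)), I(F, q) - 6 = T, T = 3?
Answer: -224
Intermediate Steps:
o(Q) = -Q**2/4 (o(Q) = (Q*(-1/4))*Q = (-Q/4)*Q = -Q**2/4)
I(F, q) = 9 (I(F, q) = 6 + 3 = 9)
O(u) = 7 (O(u) = -2 + 9 = 7)
(O(-5)*32)*(-1) = (7*32)*(-1) = 224*(-1) = -224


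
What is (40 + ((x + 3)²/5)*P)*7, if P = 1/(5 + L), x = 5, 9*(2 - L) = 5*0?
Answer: 1464/5 ≈ 292.80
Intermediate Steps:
L = 2 (L = 2 - 5*0/9 = 2 - ⅑*0 = 2 + 0 = 2)
P = ⅐ (P = 1/(5 + 2) = 1/7 = ⅐ ≈ 0.14286)
(40 + ((x + 3)²/5)*P)*7 = (40 + ((5 + 3)²/5)*(⅐))*7 = (40 + ((⅕)*8²)*(⅐))*7 = (40 + ((⅕)*64)*(⅐))*7 = (40 + (64/5)*(⅐))*7 = (40 + 64/35)*7 = (1464/35)*7 = 1464/5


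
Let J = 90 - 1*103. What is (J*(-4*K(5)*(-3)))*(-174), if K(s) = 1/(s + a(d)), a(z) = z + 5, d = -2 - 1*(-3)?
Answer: 27144/11 ≈ 2467.6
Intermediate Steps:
J = -13 (J = 90 - 103 = -13)
d = 1 (d = -2 + 3 = 1)
a(z) = 5 + z
K(s) = 1/(6 + s) (K(s) = 1/(s + (5 + 1)) = 1/(s + 6) = 1/(6 + s))
(J*(-4*K(5)*(-3)))*(-174) = -13*(-4/(6 + 5))*(-3)*(-174) = -13*(-4/11)*(-3)*(-174) = -13*(-4*1/11)*(-3)*(-174) = -(-52)*(-3)/11*(-174) = -13*12/11*(-174) = -156/11*(-174) = 27144/11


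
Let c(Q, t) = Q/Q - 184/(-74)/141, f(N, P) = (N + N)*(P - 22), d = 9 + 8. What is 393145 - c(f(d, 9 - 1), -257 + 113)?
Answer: 2051032156/5217 ≈ 3.9314e+5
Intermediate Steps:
d = 17
f(N, P) = 2*N*(-22 + P) (f(N, P) = (2*N)*(-22 + P) = 2*N*(-22 + P))
c(Q, t) = 5309/5217 (c(Q, t) = 1 - 184*(-1/74)*(1/141) = 1 + (92/37)*(1/141) = 1 + 92/5217 = 5309/5217)
393145 - c(f(d, 9 - 1), -257 + 113) = 393145 - 1*5309/5217 = 393145 - 5309/5217 = 2051032156/5217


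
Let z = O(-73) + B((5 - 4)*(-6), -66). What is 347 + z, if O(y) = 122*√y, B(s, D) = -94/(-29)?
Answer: 10157/29 + 122*I*√73 ≈ 350.24 + 1042.4*I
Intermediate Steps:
B(s, D) = 94/29 (B(s, D) = -94*(-1/29) = 94/29)
z = 94/29 + 122*I*√73 (z = 122*√(-73) + 94/29 = 122*(I*√73) + 94/29 = 122*I*√73 + 94/29 = 94/29 + 122*I*√73 ≈ 3.2414 + 1042.4*I)
347 + z = 347 + (94/29 + 122*I*√73) = 10157/29 + 122*I*√73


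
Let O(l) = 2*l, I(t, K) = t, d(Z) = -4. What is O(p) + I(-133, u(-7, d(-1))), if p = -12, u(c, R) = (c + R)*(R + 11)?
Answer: -157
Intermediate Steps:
u(c, R) = (11 + R)*(R + c) (u(c, R) = (R + c)*(11 + R) = (11 + R)*(R + c))
O(p) + I(-133, u(-7, d(-1))) = 2*(-12) - 133 = -24 - 133 = -157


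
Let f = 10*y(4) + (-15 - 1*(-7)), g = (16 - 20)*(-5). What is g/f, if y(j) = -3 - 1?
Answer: -5/12 ≈ -0.41667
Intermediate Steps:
y(j) = -4
g = 20 (g = -4*(-5) = 20)
f = -48 (f = 10*(-4) + (-15 - 1*(-7)) = -40 + (-15 + 7) = -40 - 8 = -48)
g/f = 20/(-48) = 20*(-1/48) = -5/12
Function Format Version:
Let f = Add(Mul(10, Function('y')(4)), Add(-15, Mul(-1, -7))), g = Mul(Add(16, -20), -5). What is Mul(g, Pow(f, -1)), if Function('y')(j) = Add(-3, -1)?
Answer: Rational(-5, 12) ≈ -0.41667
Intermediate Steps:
Function('y')(j) = -4
g = 20 (g = Mul(-4, -5) = 20)
f = -48 (f = Add(Mul(10, -4), Add(-15, Mul(-1, -7))) = Add(-40, Add(-15, 7)) = Add(-40, -8) = -48)
Mul(g, Pow(f, -1)) = Mul(20, Pow(-48, -1)) = Mul(20, Rational(-1, 48)) = Rational(-5, 12)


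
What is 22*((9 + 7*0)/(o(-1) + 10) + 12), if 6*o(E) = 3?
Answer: 1980/7 ≈ 282.86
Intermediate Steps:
o(E) = ½ (o(E) = (⅙)*3 = ½)
22*((9 + 7*0)/(o(-1) + 10) + 12) = 22*((9 + 7*0)/(½ + 10) + 12) = 22*((9 + 0)/(21/2) + 12) = 22*(9*(2/21) + 12) = 22*(6/7 + 12) = 22*(90/7) = 1980/7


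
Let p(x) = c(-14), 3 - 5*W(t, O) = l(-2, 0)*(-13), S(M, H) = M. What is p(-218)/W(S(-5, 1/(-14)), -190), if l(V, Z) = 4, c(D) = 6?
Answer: 6/11 ≈ 0.54545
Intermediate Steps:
W(t, O) = 11 (W(t, O) = ⅗ - 4*(-13)/5 = ⅗ - ⅕*(-52) = ⅗ + 52/5 = 11)
p(x) = 6
p(-218)/W(S(-5, 1/(-14)), -190) = 6/11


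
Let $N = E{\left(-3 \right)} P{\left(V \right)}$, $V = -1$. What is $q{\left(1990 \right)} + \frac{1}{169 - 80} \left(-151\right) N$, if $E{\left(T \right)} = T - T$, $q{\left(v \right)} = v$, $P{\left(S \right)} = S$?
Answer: $1990$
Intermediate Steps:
$E{\left(T \right)} = 0$
$N = 0$ ($N = 0 \left(-1\right) = 0$)
$q{\left(1990 \right)} + \frac{1}{169 - 80} \left(-151\right) N = 1990 + \frac{1}{169 - 80} \left(-151\right) 0 = 1990 + \frac{1}{89} \left(-151\right) 0 = 1990 - 0 = 1990 + 0 = 1990$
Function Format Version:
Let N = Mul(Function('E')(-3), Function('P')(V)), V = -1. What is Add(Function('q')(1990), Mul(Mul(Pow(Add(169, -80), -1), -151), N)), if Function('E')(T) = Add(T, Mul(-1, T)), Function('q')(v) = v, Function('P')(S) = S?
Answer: 1990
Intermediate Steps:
Function('E')(T) = 0
N = 0 (N = Mul(0, -1) = 0)
Add(Function('q')(1990), Mul(Mul(Pow(Add(169, -80), -1), -151), N)) = Add(1990, Mul(Mul(Pow(Add(169, -80), -1), -151), 0)) = Add(1990, Mul(Mul(Pow(89, -1), -151), 0)) = Add(1990, Mul(Mul(Rational(1, 89), -151), 0)) = Add(1990, Mul(Rational(-151, 89), 0)) = Add(1990, 0) = 1990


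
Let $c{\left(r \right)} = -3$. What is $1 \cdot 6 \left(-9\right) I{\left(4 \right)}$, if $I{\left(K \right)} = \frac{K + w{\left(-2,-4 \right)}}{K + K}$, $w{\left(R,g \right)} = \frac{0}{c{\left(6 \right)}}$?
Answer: $-27$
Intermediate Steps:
$w{\left(R,g \right)} = 0$ ($w{\left(R,g \right)} = \frac{0}{-3} = 0 \left(- \frac{1}{3}\right) = 0$)
$I{\left(K \right)} = \frac{1}{2}$ ($I{\left(K \right)} = \frac{K + 0}{K + K} = \frac{K}{2 K} = K \frac{1}{2 K} = \frac{1}{2}$)
$1 \cdot 6 \left(-9\right) I{\left(4 \right)} = 1 \cdot 6 \left(-9\right) \frac{1}{2} = 6 \left(-9\right) \frac{1}{2} = \left(-54\right) \frac{1}{2} = -27$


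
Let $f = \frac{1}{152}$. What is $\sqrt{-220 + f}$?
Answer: $\frac{i \sqrt{1270682}}{76} \approx 14.832 i$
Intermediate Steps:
$f = \frac{1}{152} \approx 0.0065789$
$\sqrt{-220 + f} = \sqrt{-220 + \frac{1}{152}} = \sqrt{- \frac{33439}{152}} = \frac{i \sqrt{1270682}}{76}$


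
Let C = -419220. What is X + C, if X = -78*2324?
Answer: -600492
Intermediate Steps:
X = -181272
X + C = -181272 - 419220 = -600492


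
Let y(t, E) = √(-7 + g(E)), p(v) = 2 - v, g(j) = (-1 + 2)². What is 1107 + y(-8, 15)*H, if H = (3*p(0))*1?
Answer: 1107 + 6*I*√6 ≈ 1107.0 + 14.697*I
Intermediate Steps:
g(j) = 1 (g(j) = 1² = 1)
y(t, E) = I*√6 (y(t, E) = √(-7 + 1) = √(-6) = I*√6)
H = 6 (H = (3*(2 - 1*0))*1 = (3*(2 + 0))*1 = (3*2)*1 = 6*1 = 6)
1107 + y(-8, 15)*H = 1107 + (I*√6)*6 = 1107 + 6*I*√6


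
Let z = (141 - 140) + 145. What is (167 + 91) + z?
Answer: 404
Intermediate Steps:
z = 146 (z = 1 + 145 = 146)
(167 + 91) + z = (167 + 91) + 146 = 258 + 146 = 404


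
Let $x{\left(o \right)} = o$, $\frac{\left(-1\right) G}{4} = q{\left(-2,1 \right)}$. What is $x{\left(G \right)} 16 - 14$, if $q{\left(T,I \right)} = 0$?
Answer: $-14$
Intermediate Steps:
$G = 0$ ($G = \left(-4\right) 0 = 0$)
$x{\left(G \right)} 16 - 14 = 0 \cdot 16 - 14 = 0 - 14 = -14$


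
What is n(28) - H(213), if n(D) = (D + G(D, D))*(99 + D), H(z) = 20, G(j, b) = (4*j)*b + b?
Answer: 405364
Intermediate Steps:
G(j, b) = b + 4*b*j (G(j, b) = 4*b*j + b = b + 4*b*j)
n(D) = (99 + D)*(D + D*(1 + 4*D)) (n(D) = (D + D*(1 + 4*D))*(99 + D) = (99 + D)*(D + D*(1 + 4*D)))
n(28) - H(213) = 28*(198 + 397*28 + 28*(1 + 4*28)) - 1*20 = 28*(198 + 11116 + 28*(1 + 112)) - 20 = 28*(198 + 11116 + 28*113) - 20 = 28*(198 + 11116 + 3164) - 20 = 28*14478 - 20 = 405384 - 20 = 405364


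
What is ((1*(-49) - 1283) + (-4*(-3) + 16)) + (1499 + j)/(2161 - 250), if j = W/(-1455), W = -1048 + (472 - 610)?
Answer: -3623596289/2780505 ≈ -1303.2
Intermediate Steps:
W = -1186 (W = -1048 - 138 = -1186)
j = 1186/1455 (j = -1186/(-1455) = -1186*(-1/1455) = 1186/1455 ≈ 0.81512)
((1*(-49) - 1283) + (-4*(-3) + 16)) + (1499 + j)/(2161 - 250) = ((1*(-49) - 1283) + (-4*(-3) + 16)) + (1499 + 1186/1455)/(2161 - 250) = ((-49 - 1283) + (12 + 16)) + (2182231/1455)/1911 = (-1332 + 28) + (2182231/1455)*(1/1911) = -1304 + 2182231/2780505 = -3623596289/2780505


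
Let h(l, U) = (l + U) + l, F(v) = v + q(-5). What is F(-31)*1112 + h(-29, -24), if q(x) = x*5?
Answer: -62354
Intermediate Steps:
q(x) = 5*x
F(v) = -25 + v (F(v) = v + 5*(-5) = v - 25 = -25 + v)
h(l, U) = U + 2*l (h(l, U) = (U + l) + l = U + 2*l)
F(-31)*1112 + h(-29, -24) = (-25 - 31)*1112 + (-24 + 2*(-29)) = -56*1112 + (-24 - 58) = -62272 - 82 = -62354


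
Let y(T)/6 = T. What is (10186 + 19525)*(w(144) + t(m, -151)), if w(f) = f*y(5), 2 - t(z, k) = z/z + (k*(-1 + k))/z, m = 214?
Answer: 13395828281/107 ≈ 1.2519e+8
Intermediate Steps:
y(T) = 6*T
t(z, k) = 1 - k*(-1 + k)/z (t(z, k) = 2 - (z/z + (k*(-1 + k))/z) = 2 - (1 + k*(-1 + k)/z) = 2 + (-1 - k*(-1 + k)/z) = 1 - k*(-1 + k)/z)
w(f) = 30*f (w(f) = f*(6*5) = f*30 = 30*f)
(10186 + 19525)*(w(144) + t(m, -151)) = (10186 + 19525)*(30*144 + (-151 + 214 - 1*(-151)²)/214) = 29711*(4320 + (-151 + 214 - 1*22801)/214) = 29711*(4320 + (-151 + 214 - 22801)/214) = 29711*(4320 + (1/214)*(-22738)) = 29711*(4320 - 11369/107) = 29711*(450871/107) = 13395828281/107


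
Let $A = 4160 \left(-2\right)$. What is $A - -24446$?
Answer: $16126$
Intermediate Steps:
$A = -8320$
$A - -24446 = -8320 - -24446 = -8320 + 24446 = 16126$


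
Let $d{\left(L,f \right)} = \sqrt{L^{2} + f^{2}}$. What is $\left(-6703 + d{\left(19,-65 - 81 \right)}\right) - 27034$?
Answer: $-33737 + \sqrt{21677} \approx -33590.0$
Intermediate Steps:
$\left(-6703 + d{\left(19,-65 - 81 \right)}\right) - 27034 = \left(-6703 + \sqrt{19^{2} + \left(-65 - 81\right)^{2}}\right) - 27034 = \left(-6703 + \sqrt{361 + \left(-146\right)^{2}}\right) - 27034 = \left(-6703 + \sqrt{361 + 21316}\right) - 27034 = \left(-6703 + \sqrt{21677}\right) - 27034 = -33737 + \sqrt{21677}$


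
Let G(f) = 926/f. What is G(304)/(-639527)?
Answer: -463/97208104 ≈ -4.7630e-6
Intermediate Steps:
G(304)/(-639527) = (926/304)/(-639527) = (926*(1/304))*(-1/639527) = (463/152)*(-1/639527) = -463/97208104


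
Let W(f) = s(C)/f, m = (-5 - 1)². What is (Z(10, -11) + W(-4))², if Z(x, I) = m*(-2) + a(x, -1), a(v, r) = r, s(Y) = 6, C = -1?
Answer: 22201/4 ≈ 5550.3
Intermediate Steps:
m = 36 (m = (-6)² = 36)
Z(x, I) = -73 (Z(x, I) = 36*(-2) - 1 = -72 - 1 = -73)
W(f) = 6/f
(Z(10, -11) + W(-4))² = (-73 + 6/(-4))² = (-73 + 6*(-¼))² = (-73 - 3/2)² = (-149/2)² = 22201/4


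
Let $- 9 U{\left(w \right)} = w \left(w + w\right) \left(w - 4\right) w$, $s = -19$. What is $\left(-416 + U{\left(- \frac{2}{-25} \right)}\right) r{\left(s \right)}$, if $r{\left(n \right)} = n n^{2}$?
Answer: $\frac{10031276745088}{3515625} \approx 2.8533 \cdot 10^{6}$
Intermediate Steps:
$U{\left(w \right)} = - \frac{2 w^{3} \left(-4 + w\right)}{9}$ ($U{\left(w \right)} = - \frac{w \left(w + w\right) \left(w - 4\right) w}{9} = - \frac{w 2 w \left(-4 + w\right) w}{9} = - \frac{2 w^{2} \left(-4 + w\right) w}{9} = - \frac{2 w^{3} \left(-4 + w\right)}{9}$)
$r{\left(n \right)} = n^{3}$
$\left(-416 + U{\left(- \frac{2}{-25} \right)}\right) r{\left(s \right)} = \left(-416 + \frac{2 \left(- \frac{2}{-25}\right)^{3} \left(4 - - \frac{2}{-25}\right)}{9}\right) \left(-19\right)^{3} = \left(-416 + \frac{2 \left(\left(-2\right) \left(- \frac{1}{25}\right)\right)^{3} \left(4 - \left(-2\right) \left(- \frac{1}{25}\right)\right)}{9}\right) \left(-6859\right) = \left(-416 + \frac{2 \left(\frac{2}{25}\right)^{3} \left(4 - \frac{2}{25}\right)}{9}\right) \left(-6859\right) = \left(-416 + \frac{2}{9} \cdot \frac{8}{15625} \left(4 - \frac{2}{25}\right)\right) \left(-6859\right) = \left(-416 + \frac{2}{9} \cdot \frac{8}{15625} \cdot \frac{98}{25}\right) \left(-6859\right) = \left(-416 + \frac{1568}{3515625}\right) \left(-6859\right) = \left(- \frac{1462498432}{3515625}\right) \left(-6859\right) = \frac{10031276745088}{3515625}$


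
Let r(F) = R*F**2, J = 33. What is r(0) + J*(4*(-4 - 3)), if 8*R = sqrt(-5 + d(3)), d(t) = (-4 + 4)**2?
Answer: -924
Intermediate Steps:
d(t) = 0 (d(t) = 0**2 = 0)
R = I*sqrt(5)/8 (R = sqrt(-5 + 0)/8 = sqrt(-5)/8 = (I*sqrt(5))/8 = I*sqrt(5)/8 ≈ 0.27951*I)
r(F) = I*sqrt(5)*F**2/8 (r(F) = (I*sqrt(5)/8)*F**2 = I*sqrt(5)*F**2/8)
r(0) + J*(4*(-4 - 3)) = (1/8)*I*sqrt(5)*0**2 + 33*(4*(-4 - 3)) = (1/8)*I*sqrt(5)*0 + 33*(4*(-7)) = 0 + 33*(-28) = 0 - 924 = -924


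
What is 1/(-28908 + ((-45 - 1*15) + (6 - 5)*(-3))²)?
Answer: -1/24939 ≈ -4.0098e-5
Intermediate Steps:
1/(-28908 + ((-45 - 1*15) + (6 - 5)*(-3))²) = 1/(-28908 + ((-45 - 15) + 1*(-3))²) = 1/(-28908 + (-60 - 3)²) = 1/(-28908 + (-63)²) = 1/(-28908 + 3969) = 1/(-24939) = -1/24939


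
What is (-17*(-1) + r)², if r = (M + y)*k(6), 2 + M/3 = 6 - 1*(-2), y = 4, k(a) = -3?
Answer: 2401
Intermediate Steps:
M = 18 (M = -6 + 3*(6 - 1*(-2)) = -6 + 3*(6 + 2) = -6 + 3*8 = -6 + 24 = 18)
r = -66 (r = (18 + 4)*(-3) = 22*(-3) = -66)
(-17*(-1) + r)² = (-17*(-1) - 66)² = (17 - 66)² = (-49)² = 2401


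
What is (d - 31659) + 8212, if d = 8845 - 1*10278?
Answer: -24880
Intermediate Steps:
d = -1433 (d = 8845 - 10278 = -1433)
(d - 31659) + 8212 = (-1433 - 31659) + 8212 = -33092 + 8212 = -24880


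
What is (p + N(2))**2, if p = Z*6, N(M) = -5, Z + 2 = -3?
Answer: 1225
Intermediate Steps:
Z = -5 (Z = -2 - 3 = -5)
p = -30 (p = -5*6 = -30)
(p + N(2))**2 = (-30 - 5)**2 = (-35)**2 = 1225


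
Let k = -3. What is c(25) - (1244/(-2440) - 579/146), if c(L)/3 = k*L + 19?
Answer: -3640871/22265 ≈ -163.52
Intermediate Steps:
c(L) = 57 - 9*L (c(L) = 3*(-3*L + 19) = 3*(19 - 3*L) = 57 - 9*L)
c(25) - (1244/(-2440) - 579/146) = (57 - 9*25) - (1244/(-2440) - 579/146) = (57 - 225) - (1244*(-1/2440) - 579*1/146) = -168 - (-311/610 - 579/146) = -168 - 1*(-99649/22265) = -168 + 99649/22265 = -3640871/22265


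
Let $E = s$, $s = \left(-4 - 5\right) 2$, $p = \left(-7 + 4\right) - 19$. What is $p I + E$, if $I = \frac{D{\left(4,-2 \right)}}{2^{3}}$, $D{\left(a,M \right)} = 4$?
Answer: $-29$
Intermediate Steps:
$I = \frac{1}{2}$ ($I = \frac{4}{2^{3}} = \frac{4}{8} = 4 \cdot \frac{1}{8} = \frac{1}{2} \approx 0.5$)
$p = -22$ ($p = -3 - 19 = -22$)
$s = -18$ ($s = \left(-9\right) 2 = -18$)
$E = -18$
$p I + E = \left(-22\right) \frac{1}{2} - 18 = -11 - 18 = -29$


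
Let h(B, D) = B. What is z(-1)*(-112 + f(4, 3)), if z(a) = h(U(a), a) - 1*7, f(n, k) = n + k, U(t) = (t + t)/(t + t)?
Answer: 630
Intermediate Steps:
U(t) = 1 (U(t) = (2*t)/((2*t)) = (2*t)*(1/(2*t)) = 1)
f(n, k) = k + n
z(a) = -6 (z(a) = 1 - 1*7 = 1 - 7 = -6)
z(-1)*(-112 + f(4, 3)) = -6*(-112 + (3 + 4)) = -6*(-112 + 7) = -6*(-105) = 630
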